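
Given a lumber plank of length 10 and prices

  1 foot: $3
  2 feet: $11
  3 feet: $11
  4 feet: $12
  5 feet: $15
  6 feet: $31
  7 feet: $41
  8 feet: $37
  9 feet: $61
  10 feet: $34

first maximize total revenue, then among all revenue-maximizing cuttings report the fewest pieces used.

Build r[k] bottom-up: r[k] = max over allowed piece i of (p[i] + r[k−i]).
r[1] = 3
r[2] = 11
r[3] = 14  (first piece 1, then r[2]=11)
r[4] = 22  (first piece 2, then r[2]=11)
r[5] = 25  (first piece 1, then r[4]=22)
r[6] = 33  (first piece 2, then r[4]=22)
r[7] = 41
r[8] = 44  (first piece 1, then r[7]=41)
r[9] = 61
r[10] = 64  (first piece 1, then r[9]=61)
Maximum revenue is $64.
Now minimize piece count subject to staying optimal: for each k, pieces[k] = 1 + min over i with p[i]+r[k−i]=r[k] of pieces[k−i].
pieces[7] = 1
pieces[8] = 2
pieces[9] = 1
pieces[10] = 2

2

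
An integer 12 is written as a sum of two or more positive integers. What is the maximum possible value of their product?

Let f[k] be the best product for length k (with at least one cut). For each first piece i, the rest contributes max(k−i, f[k−i]).
f[2] = 1·max(1,0) = 1·1 = 1
f[3] = max(1·2, 2·1) = 2
f[4] = max(1·3, 2·2, 3·1) = 4
f[5] = max(1·4, 2·3, 3·2, 4·1) = 6
f[6] = max(1·6, 2·4, 3·3, 4·2, 5·1) = 9
f[7] = max(1·9, 2·6, 3·4, 4·3, 5·2, 6·1) = 12
f[8] = max(1·12, 2·9, 3·6, …, 6·2, 7·1) = 18
f[9] = max(1·18, 2·12, 3·9, …, 7·2, 8·1) = 27
f[10] = max(1·27, 2·18, 3·12, …, 8·2, 9·1) = 36
f[11] = max(1·36, 2·27, 3·18, …, 9·2, 10·1) = 54
f[12] = max(1·54, 2·36, 3·27, …, 10·2, 11·1) = 81
One optimal split: 3 + 3 + 3 + 3; product 3·3·3·3 = 81.

81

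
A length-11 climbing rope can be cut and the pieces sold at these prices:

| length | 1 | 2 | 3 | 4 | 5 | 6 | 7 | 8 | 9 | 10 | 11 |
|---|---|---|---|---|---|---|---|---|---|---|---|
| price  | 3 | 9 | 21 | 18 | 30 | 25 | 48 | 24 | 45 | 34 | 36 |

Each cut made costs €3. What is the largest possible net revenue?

Let net[k] be the best obtainable value from length k. For each k, try every first piece i and keep the best of price[i] + net[k−i] minus the 3 cut fee when i<k.
net[1] = 3
net[2] = 9
net[3] = 21
net[4] = 21  (first piece 1, then net[3]=21)
net[5] = 30
net[6] = 39  (first piece 3, then net[3]=21)
net[7] = 48
net[8] = 48  (first piece 1, then net[7]=48)
net[9] = 57  (first piece 3, then net[6]=39)
net[10] = 66  (first piece 3, then net[7]=48)
net[11] = 66  (first piece 1, then net[10]=66)
One optimal plan: pieces 7 + 3 + 1 (2 cuts) → €72 − €6 = €66.

66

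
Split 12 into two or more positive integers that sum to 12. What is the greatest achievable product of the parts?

Define m[k] = max over 1≤i<k of i · max(k−i, m[k−i]); the inner max lets the remainder stay uncut if that's better.
m[2] = 1*max(1,0) = 1*1 = 1
m[3] = max(1*2, 2*1) = 2
m[4] = max(1*3, 2*2, 3*1) = 4
m[5] = max(1*4, 2*3, 3*2, 4*1) = 6
m[6] = max(1*6, 2*4, 3*3, 4*2, 5*1) = 9
m[7] = max(1*9, 2*6, 3*4, 4*3, 5*2, 6*1) = 12
m[8] = max(1*12, 2*9, 3*6, …, 6*2, 7*1) = 18
m[9] = max(1*18, 2*12, 3*9, …, 7*2, 8*1) = 27
m[10] = max(1*27, 2*18, 3*12, …, 8*2, 9*1) = 36
m[11] = max(1*36, 2*27, 3*18, …, 9*2, 10*1) = 54
m[12] = max(1*54, 2*36, 3*27, …, 10*2, 11*1) = 81
One optimal split: 3 + 3 + 3 + 3; product 3*3*3*3 = 81.

81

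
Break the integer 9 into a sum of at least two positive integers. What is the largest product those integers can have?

27

Define m[k] = max over 1≤i<k of i · max(k−i, m[k−i]); the inner max lets the remainder stay uncut if that's better.
m[2] = 1*max(1,0) = 1*1 = 1
m[3] = 1*max(2,1) = 1*2 = 2
m[4] = 2*max(2,1) = 2*2 = 4
m[5] = 2*max(3,2) = 2*3 = 6
m[6] = 3*max(3,2) = 3*3 = 9
m[7] = 2*max(5,6) = 2*6 = 12
m[8] = 2*max(6,9) = 2*9 = 18
m[9] = 3*max(6,9) = 3*9 = 27
One optimal split: 3 + 3 + 3; product 3*3*3 = 27.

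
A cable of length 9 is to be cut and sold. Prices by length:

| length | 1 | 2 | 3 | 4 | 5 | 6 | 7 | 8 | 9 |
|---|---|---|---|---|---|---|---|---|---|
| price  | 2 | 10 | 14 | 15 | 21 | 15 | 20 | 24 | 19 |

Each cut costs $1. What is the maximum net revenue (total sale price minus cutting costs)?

Consider every possible first cut. net[k] is the best of p[i]+net[k−i] over all sellable i≤k, charging 1 whenever i<k.
net[1] = 2
net[2] = max(2+2-1, 10+0) = 10
net[3] = max(2+10-1, 10+2-1, 14+0) = 14
net[4] = max(2+14-1, 10+10-1, 14+2-1, 15+0) = 19
net[5] = max(2+19-1, 10+14-1, 14+10-1, 15+2-1, 21+0) = 23
net[6] = max(2+23-1, 10+19-1, 14+14-1, 15+10-1, 21+2-1, 15+0) = 28
net[7] = max(2+28-1, 10+23-1, 14+19-1, …, 15+2-1, 20+0) = 32
net[8] = max(2+32-1, 10+28-1, 14+23-1, …, 20+2-1, 24+0) = 37
net[9] = max(2+37-1, 10+32-1, 14+28-1, …, 24+2-1, 19+0) = 41
One optimal plan: pieces 3 + 2 + 2 + 2 (3 cuts) → $44 − $3 = $41.

41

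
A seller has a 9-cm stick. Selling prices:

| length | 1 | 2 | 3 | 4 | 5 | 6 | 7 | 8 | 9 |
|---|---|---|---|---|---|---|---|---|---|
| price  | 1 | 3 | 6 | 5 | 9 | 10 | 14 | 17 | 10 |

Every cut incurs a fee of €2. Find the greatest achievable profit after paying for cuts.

Let v[k] be the best obtainable value from length k. For each k, try every first piece i and keep the best of price[i] + v[k−i] minus the 2 cut fee when i<k.
v[1] = 1
v[2] = max(1+1-2, 3+0) = 3
v[3] = max(1+3-2, 3+1-2, 6+0) = 6
v[4] = max(1+6-2, 3+3-2, 6+1-2, 5+0) = 5
v[5] = max(1+5-2, 3+6-2, 6+3-2, 5+1-2, 9+0) = 9
v[6] = max(1+9-2, 3+5-2, 6+6-2, 5+3-2, 9+1-2, 10+0) = 10
v[7] = max(1+10-2, 3+9-2, 6+5-2, …, 10+1-2, 14+0) = 14
v[8] = max(1+14-2, 3+10-2, 6+9-2, …, 14+1-2, 17+0) = 17
v[9] = max(1+17-2, 3+14-2, 6+10-2, …, 17+1-2, 10+0) = 16
One optimal plan: pieces 8 + 1 (1 cut) → €18 − €2 = €16.

16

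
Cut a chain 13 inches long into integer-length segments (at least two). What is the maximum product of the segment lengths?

108

Fill prod[k] for k=2..13: at each k try every first piece i and multiply by the better of (k−i) uncut or prod[k−i].
prod[2] = 1·max(1,0) = 1·1 = 1
prod[3] = 1·max(2,1) = 1·2 = 2
prod[4] = 2·max(2,1) = 2·2 = 4
prod[5] = 2·max(3,2) = 2·3 = 6
prod[6] = 3·max(3,2) = 3·3 = 9
prod[7] = 2·max(5,6) = 2·6 = 12
prod[8] = 2·max(6,9) = 2·9 = 18
prod[9] = 3·max(6,9) = 3·9 = 27
prod[10] = 2·max(8,18) = 2·18 = 36
prod[11] = 2·max(9,27) = 2·27 = 54
prod[12] = 3·max(9,27) = 3·27 = 81
prod[13] = 2·max(11,54) = 2·54 = 108
One optimal split: 3 + 3 + 3 + 2 + 2; product 3·3·3·2·2 = 108.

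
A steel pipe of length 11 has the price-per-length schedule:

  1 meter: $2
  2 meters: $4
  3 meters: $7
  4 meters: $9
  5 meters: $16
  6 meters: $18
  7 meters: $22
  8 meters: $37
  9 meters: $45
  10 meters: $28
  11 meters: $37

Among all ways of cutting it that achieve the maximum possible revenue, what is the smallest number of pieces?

Let r[k] be the best obtainable value from length k. For each k, try every first piece i and keep the best of price[i] + r[k−i].
r[1] = 2
r[2] = max(2+2, 4+0) = 4
r[3] = max(2+4, 4+2, 7+0) = 7
r[4] = max(2+7, 4+4, 7+2, 9+0) = 9
r[5] = max(2+9, 4+7, 7+4, 9+2, 16+0) = 16
r[6] = max(2+16, 4+9, 7+7, 9+4, 16+2, 18+0) = 18
r[7] = max(2+18, 4+16, 7+9, …, 18+2, 22+0) = 22
r[8] = max(2+22, 4+18, 7+16, …, 22+2, 37+0) = 37
r[9] = max(2+37, 4+22, 7+18, …, 37+2, 45+0) = 45
r[10] = max(2+45, 4+37, 7+22, …, 45+2, 28+0) = 47
r[11] = max(2+47, 4+45, 7+37, …, 28+2, 37+0) = 49
Maximum revenue is $49.
Now minimize piece count subject to staying optimal: for each k, pieces[k] = 1 + min over i with p[i]+r[k−i]=r[k] of pieces[k−i].
pieces[8] = 1
pieces[9] = 1
pieces[10] = 2
pieces[11] = 2

2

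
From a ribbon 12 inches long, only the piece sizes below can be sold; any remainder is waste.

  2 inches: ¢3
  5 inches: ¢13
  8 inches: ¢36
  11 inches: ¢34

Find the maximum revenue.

Build r[k] bottom-up: r[k] = max over allowed piece i of (p[i] + r[k−i]).
r[1] = 0
r[2] = 3
r[3] = 3
r[4] = 6  (first piece 2, then r[2]=3)
r[5] = max(3+3, 13+0) = 13
r[6] = max(3+6, 13+0) = 13
r[7] = max(3+13, 13+3) = 16
r[8] = max(3+13, 13+3, 36+0) = 36
r[9] = max(3+16, 13+6, 36+0) = 36
r[10] = max(3+36, 13+13, 36+3) = 39
r[11] = max(3+36, 13+13, 36+3, 34+0) = 39
r[12] = max(3+39, 13+16, 36+6, 34+0) = 42
One optimal cutting: 8 + 2 + 2 → ¢42.

42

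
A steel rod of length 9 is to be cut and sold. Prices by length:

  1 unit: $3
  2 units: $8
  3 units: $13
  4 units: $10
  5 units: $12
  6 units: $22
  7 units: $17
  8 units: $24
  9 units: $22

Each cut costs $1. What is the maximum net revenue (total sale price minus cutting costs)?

Consider every possible first cut. v[k] is the best of p[i]+v[k−i] over all sellable i≤k, charging 1 whenever i<k.
v[1] = 3
v[2] = max(3+3-1, 8+0) = 8
v[3] = max(3+8-1, 8+3-1, 13+0) = 13
v[4] = max(3+13-1, 8+8-1, 13+3-1, 10+0) = 15
v[5] = max(3+15-1, 8+13-1, 13+8-1, 10+3-1, 12+0) = 20
v[6] = max(3+20-1, 8+15-1, 13+13-1, 10+8-1, 12+3-1, 22+0) = 25
v[7] = max(3+25-1, 8+20-1, 13+15-1, …, 22+3-1, 17+0) = 27
v[8] = max(3+27-1, 8+25-1, 13+20-1, …, 17+3-1, 24+0) = 32
v[9] = max(3+32-1, 8+27-1, 13+25-1, …, 24+3-1, 22+0) = 37
One optimal plan: pieces 3 + 3 + 3 (2 cuts) → $39 − $2 = $37.

37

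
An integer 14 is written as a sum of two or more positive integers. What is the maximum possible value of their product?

162

Fill f[k] for k=2..14: at each k try every first piece i and multiply by the better of (k−i) uncut or f[k−i].
f[2] = 1*max(1,0) = 1*1 = 1
f[3] = max(1*2, 2*1) = 2
f[4] = max(1*3, 2*2, 3*1) = 4
f[5] = max(1*4, 2*3, 3*2, 4*1) = 6
f[6] = max(1*6, 2*4, 3*3, 4*2, 5*1) = 9
f[7] = max(1*9, 2*6, 3*4, 4*3, 5*2, 6*1) = 12
f[8] = max(1*12, 2*9, 3*6, …, 6*2, 7*1) = 18
f[9] = max(1*18, 2*12, 3*9, …, 7*2, 8*1) = 27
f[10] = max(1*27, 2*18, 3*12, …, 8*2, 9*1) = 36
f[11] = max(1*36, 2*27, 3*18, …, 9*2, 10*1) = 54
f[12] = max(1*54, 2*36, 3*27, …, 10*2, 11*1) = 81
f[13] = max(1*81, 2*54, 3*36, …, 11*2, 12*1) = 108
f[14] = max(1*108, 2*81, 3*54, …, 12*2, 13*1) = 162
One optimal split: 3 + 3 + 3 + 3 + 2; product 3*3*3*3*2 = 162.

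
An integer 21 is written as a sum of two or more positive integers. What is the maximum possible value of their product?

Let g[k] be the best product for length k (with at least one cut). For each first piece i, the rest contributes max(k−i, g[k−i]).
g[2] = 1×max(1,0) = 1×1 = 1
g[3] = 1×max(2,1) = 1×2 = 2
g[4] = 2×max(2,1) = 2×2 = 4
g[5] = 2×max(3,2) = 2×3 = 6
g[6] = 3×max(3,2) = 3×3 = 9
g[7] = 2×max(5,6) = 2×6 = 12
g[8] = 2×max(6,9) = 2×9 = 18
g[9] = 3×max(6,9) = 3×9 = 27
g[10] = 2×max(8,18) = 2×18 = 36
g[11] = 2×max(9,27) = 2×27 = 54
g[12] = 3×max(9,27) = 3×27 = 81
g[13] = 2×max(11,54) = 2×54 = 108
g[14] = 2×max(12,81) = 2×81 = 162
g[15] = 3×max(12,81) = 3×81 = 243
g[16] = 2×max(14,162) = 2×162 = 324
g[17] = 2×max(15,243) = 2×243 = 486
g[18] = 3×max(15,243) = 3×243 = 729
g[19] = 2×max(17,486) = 2×486 = 972
g[20] = 2×max(18,729) = 2×729 = 1458
g[21] = 3×max(18,729) = 3×729 = 2187
One optimal split: 3 + 3 + 3 + 3 + 3 + 3 + 3; product 3×3×3×3×3×3×3 = 2187.

2187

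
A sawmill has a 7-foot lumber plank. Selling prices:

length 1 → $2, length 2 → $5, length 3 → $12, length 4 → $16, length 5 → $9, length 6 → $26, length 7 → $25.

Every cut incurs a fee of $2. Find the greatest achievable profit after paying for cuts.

Consider every possible first cut. r[k] is the best of p[i]+r[k−i] over all sellable i≤k, charging 2 whenever i<k.
r[1] = 2
r[2] = max(2+2-2, 5+0) = 5
r[3] = max(2+5-2, 5+2-2, 12+0) = 12
r[4] = max(2+12-2, 5+5-2, 12+2-2, 16+0) = 16
r[5] = max(2+16-2, 5+12-2, 12+5-2, 16+2-2, 9+0) = 16
r[6] = max(2+16-2, 5+16-2, 12+12-2, 16+5-2, 9+2-2, 26+0) = 26
r[7] = max(2+26-2, 5+16-2, 12+16-2, …, 26+2-2, 25+0) = 26
One optimal plan: pieces 6 + 1 (1 cut) → $28 − $2 = $26.

26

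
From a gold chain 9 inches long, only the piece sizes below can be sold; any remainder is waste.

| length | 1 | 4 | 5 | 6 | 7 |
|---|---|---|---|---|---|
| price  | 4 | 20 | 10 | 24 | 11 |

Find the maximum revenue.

44

Consider every possible first cut. best[k] is the best of p[i]+best[k−i] over all sellable i≤k.
best[1] = 4
best[2] = 8  (first piece 1, then best[1]=4)
best[3] = 12  (first piece 1, then best[2]=8)
best[4] = 20
best[5] = 24  (first piece 1, then best[4]=20)
best[6] = 28  (first piece 1, then best[5]=24)
best[7] = 32  (first piece 1, then best[6]=28)
best[8] = 40  (first piece 4, then best[4]=20)
best[9] = 44  (first piece 1, then best[8]=40)
One optimal cutting: 4 + 4 + 1 → $44.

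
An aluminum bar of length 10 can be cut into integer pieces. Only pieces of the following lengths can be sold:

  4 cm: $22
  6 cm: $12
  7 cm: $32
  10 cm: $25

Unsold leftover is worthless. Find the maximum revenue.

Let r[k] be the best obtainable value from length k. For each k, try every first piece i and keep the best of price[i] + r[k−i].
r[1] = 0
r[2] = 0
r[3] = 0
r[4] = 22
r[5] = 22
r[6] = max(22+0, 12+0) = 22
r[7] = max(22+0, 12+0, 32+0) = 32
r[8] = max(22+22, 12+0, 32+0) = 44
r[9] = max(22+22, 12+0, 32+0) = 44
r[10] = max(22+22, 12+22, 32+0, 25+0) = 44
One optimal cutting: pieces 4 + 4 with 2 cm of scrap → $44.

44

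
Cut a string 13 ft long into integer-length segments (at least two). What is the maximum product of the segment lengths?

108

Let g[k] be the best product for length k (with at least one cut). For each first piece i, the rest contributes max(k−i, g[k−i]).
Small cases: g[2]=1, g[3]=2, g[4]=4, g[5]=6, g[6]=9.
g[7] = 2*max(5,6) = 2*6 = 12
g[8] = 2*max(6,9) = 2*9 = 18
g[9] = 3*max(6,9) = 3*9 = 27
g[10] = 2*max(8,18) = 2*18 = 36
g[11] = 2*max(9,27) = 2*27 = 54
g[12] = 3*max(9,27) = 3*27 = 81
g[13] = 2*max(11,54) = 2*54 = 108
One optimal split: 3 + 3 + 3 + 2 + 2; product 3*3*3*2*2 = 108.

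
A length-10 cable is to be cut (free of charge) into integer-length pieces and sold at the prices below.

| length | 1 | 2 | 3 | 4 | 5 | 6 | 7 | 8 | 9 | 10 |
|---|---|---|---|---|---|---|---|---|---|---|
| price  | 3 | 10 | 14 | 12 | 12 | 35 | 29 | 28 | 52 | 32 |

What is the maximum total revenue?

Build r[k] bottom-up: r[k] = max over allowed piece i of (p[i] + r[k−i]).
r[1] = 3
r[2] = 10
r[3] = 14
r[4] = 20  (first piece 2, then r[2]=10)
r[5] = 24  (first piece 2, then r[3]=14)
r[6] = 35
r[7] = 38  (first piece 1, then r[6]=35)
r[8] = 45  (first piece 2, then r[6]=35)
r[9] = 52
r[10] = 55  (first piece 1, then r[9]=52)
One optimal cutting: 9 + 1 → 52 + 3 = 55.

55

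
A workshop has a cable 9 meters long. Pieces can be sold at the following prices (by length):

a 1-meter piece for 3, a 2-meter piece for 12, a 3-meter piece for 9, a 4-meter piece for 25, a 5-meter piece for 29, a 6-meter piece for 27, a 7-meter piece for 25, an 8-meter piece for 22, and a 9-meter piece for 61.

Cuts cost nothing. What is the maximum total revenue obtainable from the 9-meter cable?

61

Build best[k] bottom-up: best[k] = max over allowed piece i of (p[i] + best[k−i]).
best[1] = 3
best[2] = 12
best[3] = 15  (first piece 1, then best[2]=12)
best[4] = 25
best[5] = 29
best[6] = 37  (first piece 2, then best[4]=25)
best[7] = 41  (first piece 2, then best[5]=29)
best[8] = 50  (first piece 4, then best[4]=25)
best[9] = 61
Best is to sell the whole 9-meter piece uncut for 61.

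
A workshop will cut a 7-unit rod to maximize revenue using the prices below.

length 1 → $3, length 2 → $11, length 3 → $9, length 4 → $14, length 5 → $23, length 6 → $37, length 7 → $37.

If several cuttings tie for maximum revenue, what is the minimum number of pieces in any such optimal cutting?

Consider every possible first cut. r[k] is the best of p[i]+r[k−i] over all sellable i≤k.
r[1] = 3
r[2] = 11
r[3] = 14  (first piece 1, then r[2]=11)
r[4] = 22  (first piece 2, then r[2]=11)
r[5] = 25  (first piece 1, then r[4]=22)
r[6] = 37
r[7] = 40  (first piece 1, then r[6]=37)
Maximum revenue is $40.
Now minimize piece count subject to staying optimal: for each k, pieces[k] = 1 + min over i with p[i]+r[k−i]=r[k] of pieces[k−i].
pieces[4] = 2
pieces[5] = 3
pieces[6] = 1
pieces[7] = 2

2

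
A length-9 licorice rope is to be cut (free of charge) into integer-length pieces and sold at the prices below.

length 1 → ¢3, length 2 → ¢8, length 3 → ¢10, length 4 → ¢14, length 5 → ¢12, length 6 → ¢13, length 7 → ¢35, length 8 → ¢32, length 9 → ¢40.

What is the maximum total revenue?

Let v[k] be the best obtainable value from length k. For each k, try every first piece i and keep the best of price[i] + v[k−i].
v[1] = 3
v[2] = 8
v[3] = 11  (first piece 1, then v[2]=8)
v[4] = 16  (first piece 2, then v[2]=8)
v[5] = 19  (first piece 1, then v[4]=16)
v[6] = 24  (first piece 2, then v[4]=16)
v[7] = 35
v[8] = 38  (first piece 1, then v[7]=35)
v[9] = 43  (first piece 2, then v[7]=35)
One optimal cutting: 7 + 2 → ¢35 + ¢8 = ¢43.

43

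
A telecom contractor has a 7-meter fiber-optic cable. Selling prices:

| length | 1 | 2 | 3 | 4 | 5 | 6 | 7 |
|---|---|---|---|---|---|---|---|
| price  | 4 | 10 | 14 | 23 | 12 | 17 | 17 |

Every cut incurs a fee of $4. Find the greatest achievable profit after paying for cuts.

Consider every possible first cut. v[k] is the best of p[i]+v[k−i] over all sellable i≤k, charging 4 whenever i<k.
v[1] = 4
v[2] = max(4+4-4, 10+0) = 10
v[3] = max(4+10-4, 10+4-4, 14+0) = 14
v[4] = max(4+14-4, 10+10-4, 14+4-4, 23+0) = 23
v[5] = max(4+23-4, 10+14-4, 14+10-4, 23+4-4, 12+0) = 23
v[6] = max(4+23-4, 10+23-4, 14+14-4, 23+10-4, 12+4-4, 17+0) = 29
v[7] = max(4+29-4, 10+23-4, 14+23-4, …, 17+4-4, 17+0) = 33
One optimal plan: pieces 4 + 3 (1 cut) → $37 − $4 = $33.

33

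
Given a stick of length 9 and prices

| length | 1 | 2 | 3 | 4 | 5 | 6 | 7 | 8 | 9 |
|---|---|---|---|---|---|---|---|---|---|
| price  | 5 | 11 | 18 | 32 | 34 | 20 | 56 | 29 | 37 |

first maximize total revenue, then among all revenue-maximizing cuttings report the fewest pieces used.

3

Let r[k] be the best obtainable value from length k. For each k, try every first piece i and keep the best of price[i] + r[k−i].
r[1] = 5
r[2] = max(5+5, 11+0) = 11
r[3] = max(5+11, 11+5, 18+0) = 18
r[4] = max(5+18, 11+11, 18+5, 32+0) = 32
r[5] = max(5+32, 11+18, 18+11, 32+5, 34+0) = 37
r[6] = max(5+37, 11+32, 18+18, 32+11, 34+5, 20+0) = 43
r[7] = max(5+43, 11+37, 18+32, …, 20+5, 56+0) = 56
r[8] = max(5+56, 11+43, 18+37, …, 56+5, 29+0) = 64
r[9] = max(5+64, 11+56, 18+43, …, 29+5, 37+0) = 69
Maximum revenue is $69.
Now minimize piece count subject to staying optimal: for each k, pieces[k] = 1 + min over i with p[i]+r[k−i]=r[k] of pieces[k−i].
pieces[6] = 2
pieces[7] = 1
pieces[8] = 2
pieces[9] = 3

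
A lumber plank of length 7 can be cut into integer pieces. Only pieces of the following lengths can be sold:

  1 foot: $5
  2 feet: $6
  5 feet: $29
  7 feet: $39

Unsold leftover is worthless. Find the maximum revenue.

39

Build best[k] bottom-up: best[k] = max over allowed piece i of (p[i] + best[k−i]).
best[1] = 5
best[2] = max(5+5, 6+0) = 10
best[3] = max(5+10, 6+5) = 15
best[4] = max(5+15, 6+10) = 20
best[5] = max(5+20, 6+15, 29+0) = 29
best[6] = max(5+29, 6+20, 29+5) = 34
best[7] = max(5+34, 6+29, 29+10, 39+0) = 39
One optimal cutting: 5 + 1 + 1 → $39.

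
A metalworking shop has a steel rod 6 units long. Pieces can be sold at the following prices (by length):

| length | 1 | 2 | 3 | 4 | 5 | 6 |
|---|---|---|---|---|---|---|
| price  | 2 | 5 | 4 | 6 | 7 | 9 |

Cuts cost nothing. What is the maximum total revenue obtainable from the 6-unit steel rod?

Build v[k] bottom-up: v[k] = max over allowed piece i of (p[i] + v[k−i]).
v[1] = 2
v[2] = 5
v[3] = 7  (first piece 1, then v[2]=5)
v[4] = 10  (first piece 2, then v[2]=5)
v[5] = 12  (first piece 1, then v[4]=10)
v[6] = 15  (first piece 2, then v[4]=10)
One optimal cutting: 2 + 2 + 2 → $5 + $5 + $5 = $15.

15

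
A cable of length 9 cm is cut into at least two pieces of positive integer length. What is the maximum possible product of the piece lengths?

27

Let P[k] be the best product for length k (with at least one cut). For each first piece i, the rest contributes max(k−i, P[k−i]).
P[2] = 1·max(1,0) = 1·1 = 1
P[3] = 1·max(2,1) = 1·2 = 2
P[4] = 2·max(2,1) = 2·2 = 4
P[5] = 2·max(3,2) = 2·3 = 6
P[6] = 3·max(3,2) = 3·3 = 9
P[7] = 2·max(5,6) = 2·6 = 12
P[8] = 2·max(6,9) = 2·9 = 18
P[9] = 3·max(6,9) = 3·9 = 27
One optimal split: 3 + 3 + 3; product 3·3·3 = 27.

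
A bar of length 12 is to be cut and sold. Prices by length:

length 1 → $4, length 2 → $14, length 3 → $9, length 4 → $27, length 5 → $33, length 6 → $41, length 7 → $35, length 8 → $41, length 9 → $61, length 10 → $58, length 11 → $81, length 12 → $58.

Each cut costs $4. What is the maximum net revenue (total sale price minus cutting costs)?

81

Consider every possible first cut. v[k] is the best of p[i]+v[k−i] over all sellable i≤k, charging 4 whenever i<k.
v[1] = 4
v[2] = max(4+4-4, 14+0) = 14
v[3] = max(4+14-4, 14+4-4, 9+0) = 14
v[4] = max(4+14-4, 14+14-4, 9+4-4, 27+0) = 27
v[5] = max(4+27-4, 14+14-4, 9+14-4, 27+4-4, 33+0) = 33
v[6] = max(4+33-4, 14+27-4, 9+14-4, 27+14-4, 33+4-4, 41+0) = 41
v[7] = max(4+41-4, 14+33-4, 9+27-4, …, 41+4-4, 35+0) = 43
v[8] = max(4+43-4, 14+41-4, 9+33-4, …, 35+4-4, 41+0) = 51
v[9] = max(4+51-4, 14+43-4, 9+41-4, …, 41+4-4, 61+0) = 61
v[10] = max(4+61-4, 14+51-4, 9+43-4, …, 61+4-4, 58+0) = 64
v[11] = max(4+64-4, 14+61-4, 9+51-4, …, 58+4-4, 81+0) = 81
v[12] = max(4+81-4, 14+64-4, 9+61-4, …, 81+4-4, 58+0) = 81
One optimal plan: pieces 11 + 1 (1 cut) → $85 − $4 = $81.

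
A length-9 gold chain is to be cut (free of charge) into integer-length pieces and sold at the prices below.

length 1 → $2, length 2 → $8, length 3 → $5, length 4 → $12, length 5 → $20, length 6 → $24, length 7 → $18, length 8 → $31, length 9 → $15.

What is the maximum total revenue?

36

Consider every possible first cut. best[k] is the best of p[i]+best[k−i] over all sellable i≤k.
best[1] = 2
best[2] = max(2+2, 8+0) = 8
best[3] = max(2+8, 8+2, 5+0) = 10
best[4] = max(2+10, 8+8, 5+2, 12+0) = 16
best[5] = max(2+16, 8+10, 5+8, 12+2, 20+0) = 20
best[6] = max(2+20, 8+16, 5+10, 12+8, 20+2, 24+0) = 24
best[7] = max(2+24, 8+20, 5+16, …, 24+2, 18+0) = 28
best[8] = max(2+28, 8+24, 5+20, …, 18+2, 31+0) = 32
best[9] = max(2+32, 8+28, 5+24, …, 31+2, 15+0) = 36
One optimal cutting: 5 + 2 + 2 → $20 + $8 + $8 = $36.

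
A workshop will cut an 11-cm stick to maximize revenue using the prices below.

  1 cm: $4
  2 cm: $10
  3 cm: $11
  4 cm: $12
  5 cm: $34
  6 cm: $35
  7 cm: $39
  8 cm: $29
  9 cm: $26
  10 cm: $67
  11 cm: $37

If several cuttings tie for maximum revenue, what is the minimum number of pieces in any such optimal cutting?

3

Consider every possible first cut. r[k] is the best of p[i]+r[k−i] over all sellable i≤k.
r[1] = 4
r[2] = 10
r[3] = 14  (first piece 1, then r[2]=10)
r[4] = 20  (first piece 2, then r[2]=10)
r[5] = 34
r[6] = 38  (first piece 1, then r[5]=34)
r[7] = 44  (first piece 2, then r[5]=34)
r[8] = 48  (first piece 1, then r[7]=44)
r[9] = 54  (first piece 2, then r[7]=44)
r[10] = 68  (first piece 5, then r[5]=34)
r[11] = 72  (first piece 1, then r[10]=68)
Maximum revenue is $72.
Now minimize piece count subject to staying optimal: for each k, pieces[k] = 1 + min over i with p[i]+r[k−i]=r[k] of pieces[k−i].
pieces[8] = 3
pieces[9] = 3
pieces[10] = 2
pieces[11] = 3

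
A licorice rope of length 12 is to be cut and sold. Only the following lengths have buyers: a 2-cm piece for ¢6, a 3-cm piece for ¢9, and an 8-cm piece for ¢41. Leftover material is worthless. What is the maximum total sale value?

53

Consider every possible first cut. f[k] is the best of p[i]+f[k−i] over all sellable i≤k.
f[1] = 0
f[2] = 6
f[3] = max(6+0, 9+0) = 9
f[4] = max(6+6, 9+0) = 12
f[5] = max(6+9, 9+6) = 15
f[6] = max(6+12, 9+9) = 18
f[7] = max(6+15, 9+12) = 21
f[8] = max(6+18, 9+15, 41+0) = 41
f[9] = max(6+21, 9+18, 41+0) = 41
f[10] = max(6+41, 9+21, 41+6) = 47
f[11] = max(6+41, 9+41, 41+9) = 50
f[12] = max(6+47, 9+41, 41+12) = 53
One optimal cutting: 8 + 2 + 2 → ¢53.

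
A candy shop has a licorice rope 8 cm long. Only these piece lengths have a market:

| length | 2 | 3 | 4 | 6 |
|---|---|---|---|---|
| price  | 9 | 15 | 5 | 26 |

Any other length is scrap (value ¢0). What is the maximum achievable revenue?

Consider every possible first cut. f[k] is the best of p[i]+f[k−i] over all sellable i≤k.
f[1] = 0
f[2] = 9
f[3] = max(9+0, 15+0) = 15
f[4] = max(9+9, 15+0, 5+0) = 18
f[5] = max(9+15, 15+9, 5+0) = 24
f[6] = max(9+18, 15+15, 5+9, 26+0) = 30
f[7] = max(9+24, 15+18, 5+15, 26+0) = 33
f[8] = max(9+30, 15+24, 5+18, 26+9) = 39
One optimal cutting: 3 + 3 + 2 → ¢39.

39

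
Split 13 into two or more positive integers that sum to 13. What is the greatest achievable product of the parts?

Let g[k] be the best product for length k (with at least one cut). For each first piece i, the rest contributes max(k−i, g[k−i]).
g[2] = 1×max(1,0) = 1×1 = 1
g[3] = max(1×2, 2×1) = 2
g[4] = max(1×3, 2×2, 3×1) = 4
g[5] = max(1×4, 2×3, 3×2, 4×1) = 6
g[6] = max(1×6, 2×4, 3×3, 4×2, 5×1) = 9
g[7] = max(1×9, 2×6, 3×4, 4×3, 5×2, 6×1) = 12
g[8] = max(1×12, 2×9, 3×6, …, 6×2, 7×1) = 18
g[9] = max(1×18, 2×12, 3×9, …, 7×2, 8×1) = 27
g[10] = max(1×27, 2×18, 3×12, …, 8×2, 9×1) = 36
g[11] = max(1×36, 2×27, 3×18, …, 9×2, 10×1) = 54
g[12] = max(1×54, 2×36, 3×27, …, 10×2, 11×1) = 81
g[13] = max(1×81, 2×54, 3×36, …, 11×2, 12×1) = 108
One optimal split: 3 + 3 + 3 + 2 + 2; product 3×3×3×2×2 = 108.

108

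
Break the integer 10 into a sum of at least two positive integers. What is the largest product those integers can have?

36

Let prod[k] be the best product for length k (with at least one cut). For each first piece i, the rest contributes max(k−i, prod[k−i]).
prod[2] = 1*max(1,0) = 1*1 = 1
prod[3] = max(1*2, 2*1) = 2
prod[4] = max(1*3, 2*2, 3*1) = 4
prod[5] = max(1*4, 2*3, 3*2, 4*1) = 6
prod[6] = max(1*6, 2*4, 3*3, 4*2, 5*1) = 9
prod[7] = max(1*9, 2*6, 3*4, 4*3, 5*2, 6*1) = 12
prod[8] = max(1*12, 2*9, 3*6, …, 6*2, 7*1) = 18
prod[9] = max(1*18, 2*12, 3*9, …, 7*2, 8*1) = 27
prod[10] = max(1*27, 2*18, 3*12, …, 8*2, 9*1) = 36
One optimal split: 3 + 3 + 2 + 2; product 3*3*2*2 = 36.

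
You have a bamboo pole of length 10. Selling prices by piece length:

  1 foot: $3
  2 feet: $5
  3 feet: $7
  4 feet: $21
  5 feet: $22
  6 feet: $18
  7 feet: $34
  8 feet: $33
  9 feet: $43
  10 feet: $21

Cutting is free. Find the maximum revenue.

Let r[k] be the best obtainable value from length k. For each k, try every first piece i and keep the best of price[i] + r[k−i].
r[1] = 3
r[2] = 6  (first piece 1, then r[1]=3)
r[3] = 9  (first piece 1, then r[2]=6)
r[4] = 21
r[5] = 24  (first piece 1, then r[4]=21)
r[6] = 27  (first piece 1, then r[5]=24)
r[7] = 34
r[8] = 42  (first piece 4, then r[4]=21)
r[9] = 45  (first piece 1, then r[8]=42)
r[10] = 48  (first piece 1, then r[9]=45)
One optimal cutting: 4 + 4 + 1 + 1 → $21 + $21 + $3 + $3 = $48.

48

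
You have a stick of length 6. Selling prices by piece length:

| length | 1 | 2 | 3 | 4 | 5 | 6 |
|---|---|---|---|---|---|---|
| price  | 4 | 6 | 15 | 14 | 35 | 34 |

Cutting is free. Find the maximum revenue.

Build r[k] bottom-up: r[k] = max over allowed piece i of (p[i] + r[k−i]).
r[1] = 4
r[2] = 8  (first piece 1, then r[1]=4)
r[3] = 15
r[4] = 19  (first piece 1, then r[3]=15)
r[5] = 35
r[6] = 39  (first piece 1, then r[5]=35)
One optimal cutting: 5 + 1 → 35 + 4 = 39.

39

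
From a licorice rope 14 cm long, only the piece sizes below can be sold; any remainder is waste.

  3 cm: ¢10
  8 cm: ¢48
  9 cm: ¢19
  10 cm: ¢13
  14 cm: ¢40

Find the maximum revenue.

68

Build f[k] bottom-up: f[k] = max over allowed piece i of (p[i] + f[k−i]).
f[1] = 0
f[2] = 0
f[3] = 10
f[4] = 10
f[5] = 10
f[6] = 20  (first piece 3, then f[3]=10)
f[7] = 20
f[8] = max(10+10, 48+0) = 48
f[9] = max(10+20, 48+0, 19+0) = 48
f[10] = max(10+20, 48+0, 19+0, 13+0) = 48
f[11] = max(10+48, 48+10, 19+0, 13+0) = 58
f[12] = max(10+48, 48+10, 19+10, 13+0) = 58
f[13] = max(10+48, 48+10, 19+10, 13+10) = 58
f[14] = max(10+58, 48+20, 19+10, 13+10, 40+0) = 68
One optimal cutting: 8 + 3 + 3 → ¢68.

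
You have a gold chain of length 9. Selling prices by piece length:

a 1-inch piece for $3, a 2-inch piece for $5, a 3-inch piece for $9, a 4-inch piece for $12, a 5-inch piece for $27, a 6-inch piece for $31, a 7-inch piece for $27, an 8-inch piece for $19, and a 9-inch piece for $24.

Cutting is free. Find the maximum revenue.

Build best[k] bottom-up: best[k] = max over allowed piece i of (p[i] + best[k−i]).
best[1] = 3
best[2] = 6  (first piece 1, then best[1]=3)
best[3] = 9  (first piece 1, then best[2]=6)
best[4] = 12  (first piece 1, then best[3]=9)
best[5] = 27
best[6] = 31
best[7] = 34  (first piece 1, then best[6]=31)
best[8] = 37  (first piece 1, then best[7]=34)
best[9] = 40  (first piece 1, then best[8]=37)
One optimal cutting: 6 + 1 + 1 + 1 → $31 + $3 + $3 + $3 = $40.

40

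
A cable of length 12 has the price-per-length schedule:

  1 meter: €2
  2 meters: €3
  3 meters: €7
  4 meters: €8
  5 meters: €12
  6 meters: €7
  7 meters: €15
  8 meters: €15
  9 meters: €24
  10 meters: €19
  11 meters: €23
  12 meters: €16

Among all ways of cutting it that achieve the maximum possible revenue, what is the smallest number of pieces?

Let r[k] be the best obtainable value from length k. For each k, try every first piece i and keep the best of price[i] + r[k−i].
r[1] = 2
r[2] = max(2+2, 3+0) = 4
r[3] = max(2+4, 3+2, 7+0) = 7
r[4] = max(2+7, 3+4, 7+2, 8+0) = 9
r[5] = max(2+9, 3+7, 7+4, 8+2, 12+0) = 12
r[6] = max(2+12, 3+9, 7+7, 8+4, 12+2, 7+0) = 14
r[7] = max(2+14, 3+12, 7+9, …, 7+2, 15+0) = 16
r[8] = max(2+16, 3+14, 7+12, …, 15+2, 15+0) = 19
r[9] = max(2+19, 3+16, 7+14, …, 15+2, 24+0) = 24
r[10] = max(2+24, 3+19, 7+16, …, 24+2, 19+0) = 26
r[11] = max(2+26, 3+24, 7+19, …, 19+2, 23+0) = 28
r[12] = max(2+28, 3+26, 7+24, …, 23+2, 16+0) = 31
Maximum revenue is €31.
Now minimize piece count subject to staying optimal: for each k, pieces[k] = 1 + min over i with p[i]+r[k−i]=r[k] of pieces[k−i].
pieces[9] = 1
pieces[10] = 2
pieces[11] = 3
pieces[12] = 2

2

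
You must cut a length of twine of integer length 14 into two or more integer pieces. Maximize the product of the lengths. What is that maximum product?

162

Define m[k] = max over 1≤i<k of i · max(k−i, m[k−i]); the inner max lets the remainder stay uncut if that's better.
m[2] = 1×max(1,0) = 1×1 = 1
m[3] = max(1×2, 2×1) = 2
m[4] = max(1×3, 2×2, 3×1) = 4
m[5] = max(1×4, 2×3, 3×2, 4×1) = 6
m[6] = max(1×6, 2×4, 3×3, 4×2, 5×1) = 9
m[7] = max(1×9, 2×6, 3×4, 4×3, 5×2, 6×1) = 12
m[8] = max(1×12, 2×9, 3×6, …, 6×2, 7×1) = 18
m[9] = max(1×18, 2×12, 3×9, …, 7×2, 8×1) = 27
m[10] = max(1×27, 2×18, 3×12, …, 8×2, 9×1) = 36
m[11] = max(1×36, 2×27, 3×18, …, 9×2, 10×1) = 54
m[12] = max(1×54, 2×36, 3×27, …, 10×2, 11×1) = 81
m[13] = max(1×81, 2×54, 3×36, …, 11×2, 12×1) = 108
m[14] = max(1×108, 2×81, 3×54, …, 12×2, 13×1) = 162
One optimal split: 3 + 3 + 3 + 3 + 2; product 3×3×3×3×2 = 162.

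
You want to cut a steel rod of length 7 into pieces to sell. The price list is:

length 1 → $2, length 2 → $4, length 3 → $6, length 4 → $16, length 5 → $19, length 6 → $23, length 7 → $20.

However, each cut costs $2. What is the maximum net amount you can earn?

23

Build v[k] bottom-up: v[k] = max over allowed piece i of (p[i] + v[k−i]) − 2 per cut.
v[1] = 2
v[2] = max(2+2-2, 4+0) = 4
v[3] = max(2+4-2, 4+2-2, 6+0) = 6
v[4] = max(2+6-2, 4+4-2, 6+2-2, 16+0) = 16
v[5] = max(2+16-2, 4+6-2, 6+4-2, 16+2-2, 19+0) = 19
v[6] = max(2+19-2, 4+16-2, 6+6-2, 16+4-2, 19+2-2, 23+0) = 23
v[7] = max(2+23-2, 4+19-2, 6+16-2, …, 23+2-2, 20+0) = 23
One optimal plan: pieces 6 + 1 (1 cut) → $25 − $2 = $23.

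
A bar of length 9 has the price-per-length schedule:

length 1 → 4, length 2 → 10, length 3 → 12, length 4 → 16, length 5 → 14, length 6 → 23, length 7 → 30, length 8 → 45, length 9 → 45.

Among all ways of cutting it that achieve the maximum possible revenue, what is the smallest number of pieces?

Consider every possible first cut. r[k] is the best of p[i]+r[k−i] over all sellable i≤k.
r[1] = 4
r[2] = max(4+4, 10+0) = 10
r[3] = max(4+10, 10+4, 12+0) = 14
r[4] = max(4+14, 10+10, 12+4, 16+0) = 20
r[5] = max(4+20, 10+14, 12+10, 16+4, 14+0) = 24
r[6] = max(4+24, 10+20, 12+14, 16+10, 14+4, 23+0) = 30
r[7] = max(4+30, 10+24, 12+20, …, 23+4, 30+0) = 34
r[8] = max(4+34, 10+30, 12+24, …, 30+4, 45+0) = 45
r[9] = max(4+45, 10+34, 12+30, …, 45+4, 45+0) = 49
Maximum revenue is 49.
Now minimize piece count subject to staying optimal: for each k, pieces[k] = 1 + min over i with p[i]+r[k−i]=r[k] of pieces[k−i].
pieces[6] = 3
pieces[7] = 4
pieces[8] = 1
pieces[9] = 2

2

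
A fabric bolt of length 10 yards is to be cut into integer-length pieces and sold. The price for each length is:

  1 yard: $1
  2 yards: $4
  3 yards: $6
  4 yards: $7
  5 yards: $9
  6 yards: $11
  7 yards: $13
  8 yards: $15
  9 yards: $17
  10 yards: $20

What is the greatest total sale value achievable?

20

Build best[k] bottom-up: best[k] = max over allowed piece i of (p[i] + best[k−i]).
best[1] = 1
best[2] = 4
best[3] = 6
best[4] = 8  (first piece 2, then best[2]=4)
best[5] = 10  (first piece 2, then best[3]=6)
best[6] = 12  (first piece 2, then best[4]=8)
best[7] = 14  (first piece 2, then best[5]=10)
best[8] = 16  (first piece 2, then best[6]=12)
best[9] = 18  (first piece 2, then best[7]=14)
best[10] = 20  (first piece 2, then best[8]=16)
One optimal cutting: 2 + 2 + 2 + 2 + 2 → $4 + $4 + $4 + $4 + $4 = $20.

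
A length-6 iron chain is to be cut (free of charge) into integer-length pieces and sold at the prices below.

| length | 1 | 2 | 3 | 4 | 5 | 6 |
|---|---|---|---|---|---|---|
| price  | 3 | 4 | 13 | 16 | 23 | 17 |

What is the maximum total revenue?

Let best[k] be the best obtainable value from length k. For each k, try every first piece i and keep the best of price[i] + best[k−i].
best[1] = 3
best[2] = max(3+3, 4+0) = 6
best[3] = max(3+6, 4+3, 13+0) = 13
best[4] = max(3+13, 4+6, 13+3, 16+0) = 16
best[5] = max(3+16, 4+13, 13+6, 16+3, 23+0) = 23
best[6] = max(3+23, 4+16, 13+13, 16+6, 23+3, 17+0) = 26
One optimal cutting: 5 + 1 → $23 + $3 = $26.

26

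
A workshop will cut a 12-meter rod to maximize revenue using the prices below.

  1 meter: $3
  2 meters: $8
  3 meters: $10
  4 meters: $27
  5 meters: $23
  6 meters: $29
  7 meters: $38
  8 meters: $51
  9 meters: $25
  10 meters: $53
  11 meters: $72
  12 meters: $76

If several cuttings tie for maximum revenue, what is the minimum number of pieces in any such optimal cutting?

3

Consider every possible first cut. r[k] is the best of p[i]+r[k−i] over all sellable i≤k.
r[1] = 3
r[2] = max(3+3, 8+0) = 8
r[3] = max(3+8, 8+3, 10+0) = 11
r[4] = max(3+11, 8+8, 10+3, 27+0) = 27
r[5] = max(3+27, 8+11, 10+8, 27+3, 23+0) = 30
r[6] = max(3+30, 8+27, 10+11, 27+8, 23+3, 29+0) = 35
r[7] = max(3+35, 8+30, 10+27, …, 29+3, 38+0) = 38
r[8] = max(3+38, 8+35, 10+30, …, 38+3, 51+0) = 54
r[9] = max(3+54, 8+38, 10+35, …, 51+3, 25+0) = 57
r[10] = max(3+57, 8+54, 10+38, …, 25+3, 53+0) = 62
r[11] = max(3+62, 8+57, 10+54, …, 53+3, 72+0) = 72
r[12] = max(3+72, 8+62, 10+57, …, 72+3, 76+0) = 81
Maximum revenue is $81.
Now minimize piece count subject to staying optimal: for each k, pieces[k] = 1 + min over i with p[i]+r[k−i]=r[k] of pieces[k−i].
pieces[9] = 3
pieces[10] = 3
pieces[11] = 1
pieces[12] = 3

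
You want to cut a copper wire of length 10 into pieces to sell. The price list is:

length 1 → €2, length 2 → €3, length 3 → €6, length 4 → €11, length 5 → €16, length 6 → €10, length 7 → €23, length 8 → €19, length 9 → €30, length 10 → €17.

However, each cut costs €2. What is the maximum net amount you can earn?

30

Consider every possible first cut. v[k] is the best of p[i]+v[k−i] over all sellable i≤k, charging 2 whenever i<k.
v[1] = 2
v[2] = 3
v[3] = 6
v[4] = 11
v[5] = 16
v[6] = 16  (first piece 1, then v[5]=16)
v[7] = 23
v[8] = 23  (first piece 1, then v[7]=23)
v[9] = 30
v[10] = 30  (first piece 1, then v[9]=30)
One optimal plan: pieces 9 + 1 (1 cut) → €32 − €2 = €30.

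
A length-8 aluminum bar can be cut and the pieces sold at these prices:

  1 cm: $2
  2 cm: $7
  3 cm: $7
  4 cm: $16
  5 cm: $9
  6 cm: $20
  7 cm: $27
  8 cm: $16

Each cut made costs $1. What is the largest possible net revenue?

31

Let r[k] be the best obtainable value from length k. For each k, try every first piece i and keep the best of price[i] + r[k−i] minus the 1 cut fee when i<k.
r[1] = 2
r[2] = max(2+2-1, 7+0) = 7
r[3] = max(2+7-1, 7+2-1, 7+0) = 8
r[4] = max(2+8-1, 7+7-1, 7+2-1, 16+0) = 16
r[5] = max(2+16-1, 7+8-1, 7+7-1, 16+2-1, 9+0) = 17
r[6] = max(2+17-1, 7+16-1, 7+8-1, 16+7-1, 9+2-1, 20+0) = 22
r[7] = max(2+22-1, 7+17-1, 7+16-1, …, 20+2-1, 27+0) = 27
r[8] = max(2+27-1, 7+22-1, 7+17-1, …, 27+2-1, 16+0) = 31
One optimal plan: pieces 4 + 4 (1 cut) → $32 − $1 = $31.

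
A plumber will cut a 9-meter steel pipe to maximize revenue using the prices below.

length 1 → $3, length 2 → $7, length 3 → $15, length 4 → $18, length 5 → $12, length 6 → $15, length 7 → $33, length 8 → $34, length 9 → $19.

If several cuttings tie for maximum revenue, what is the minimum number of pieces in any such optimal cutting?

3

Let r[k] be the best obtainable value from length k. For each k, try every first piece i and keep the best of price[i] + r[k−i].
r[1] = 3
r[2] = 7
r[3] = 15
r[4] = 18  (first piece 1, then r[3]=15)
r[5] = 22  (first piece 2, then r[3]=15)
r[6] = 30  (first piece 3, then r[3]=15)
r[7] = 33  (first piece 1, then r[6]=30)
r[8] = 37  (first piece 2, then r[6]=30)
r[9] = 45  (first piece 3, then r[6]=30)
Maximum revenue is $45.
Now minimize piece count subject to staying optimal: for each k, pieces[k] = 1 + min over i with p[i]+r[k−i]=r[k] of pieces[k−i].
pieces[6] = 2
pieces[7] = 1
pieces[8] = 3
pieces[9] = 3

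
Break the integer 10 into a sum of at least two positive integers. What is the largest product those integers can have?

Define m[k] = max over 1≤i<k of i · max(k−i, m[k−i]); the inner max lets the remainder stay uncut if that's better.
m[2] = 1·max(1,0) = 1·1 = 1
m[3] = max(1·2, 2·1) = 2
m[4] = max(1·3, 2·2, 3·1) = 4
m[5] = max(1·4, 2·3, 3·2, 4·1) = 6
m[6] = max(1·6, 2·4, 3·3, 4·2, 5·1) = 9
m[7] = max(1·9, 2·6, 3·4, 4·3, 5·2, 6·1) = 12
m[8] = max(1·12, 2·9, 3·6, …, 6·2, 7·1) = 18
m[9] = max(1·18, 2·12, 3·9, …, 7·2, 8·1) = 27
m[10] = max(1·27, 2·18, 3·12, …, 8·2, 9·1) = 36
One optimal split: 3 + 3 + 2 + 2; product 3·3·2·2 = 36.

36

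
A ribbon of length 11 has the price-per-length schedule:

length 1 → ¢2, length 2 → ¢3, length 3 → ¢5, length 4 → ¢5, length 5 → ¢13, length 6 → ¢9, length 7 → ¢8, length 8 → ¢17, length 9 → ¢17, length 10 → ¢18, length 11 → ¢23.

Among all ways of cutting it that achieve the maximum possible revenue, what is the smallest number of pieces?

Let r[k] be the best obtainable value from length k. For each k, try every first piece i and keep the best of price[i] + r[k−i].
r[1] = 2
r[2] = 4  (first piece 1, then r[1]=2)
r[3] = 6  (first piece 1, then r[2]=4)
r[4] = 8  (first piece 1, then r[3]=6)
r[5] = 13
r[6] = 15  (first piece 1, then r[5]=13)
r[7] = 17  (first piece 1, then r[6]=15)
r[8] = 19  (first piece 1, then r[7]=17)
r[9] = 21  (first piece 1, then r[8]=19)
r[10] = 26  (first piece 5, then r[5]=13)
r[11] = 28  (first piece 1, then r[10]=26)
Maximum revenue is ¢28.
Now minimize piece count subject to staying optimal: for each k, pieces[k] = 1 + min over i with p[i]+r[k−i]=r[k] of pieces[k−i].
pieces[8] = 4
pieces[9] = 5
pieces[10] = 2
pieces[11] = 3

3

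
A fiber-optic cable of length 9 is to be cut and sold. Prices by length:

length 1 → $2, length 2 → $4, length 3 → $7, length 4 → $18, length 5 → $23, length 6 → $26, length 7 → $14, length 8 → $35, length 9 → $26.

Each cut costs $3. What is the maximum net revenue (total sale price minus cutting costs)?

Let r[k] be the best obtainable value from length k. For each k, try every first piece i and keep the best of price[i] + r[k−i] minus the 3 cut fee when i<k.
r[1] = 2
r[2] = 4
r[3] = 7
r[4] = 18
r[5] = 23
r[6] = 26
r[7] = 25  (first piece 1, then r[6]=26)
r[8] = 35
r[9] = 38  (first piece 4, then r[5]=23)
One optimal plan: pieces 5 + 4 (1 cut) → $41 − $3 = $38.

38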